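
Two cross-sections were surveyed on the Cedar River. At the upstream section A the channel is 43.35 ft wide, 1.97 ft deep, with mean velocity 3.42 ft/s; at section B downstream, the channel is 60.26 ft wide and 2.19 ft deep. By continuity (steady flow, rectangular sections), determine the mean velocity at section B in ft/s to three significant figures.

2.21 ft/s

Q = A₁V₁ = (43.35×1.97) × 3.42 = 292.1 ft³/s
A₂ = 60.26 × 2.19 = 132.0 ft²
V₂ = Q/A₂ = 292.1/132.0 = 2.213 ft/s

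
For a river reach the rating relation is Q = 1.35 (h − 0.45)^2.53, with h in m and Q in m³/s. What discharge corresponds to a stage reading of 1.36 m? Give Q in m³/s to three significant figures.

Q = 1.35 × (1.36 − 0.45)^2.53 = 1.35 × 0.91^2.53 = 1.063 m³/s

1.06 m³/s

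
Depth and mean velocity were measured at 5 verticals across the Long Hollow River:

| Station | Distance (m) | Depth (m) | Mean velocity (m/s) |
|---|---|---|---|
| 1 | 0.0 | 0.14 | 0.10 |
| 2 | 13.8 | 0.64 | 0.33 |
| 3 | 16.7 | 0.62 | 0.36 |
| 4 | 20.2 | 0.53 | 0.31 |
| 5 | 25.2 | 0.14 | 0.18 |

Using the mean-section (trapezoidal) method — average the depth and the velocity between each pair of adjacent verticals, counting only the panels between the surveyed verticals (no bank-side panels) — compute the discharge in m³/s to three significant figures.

Panel 1-2: Δb = 13.8 m, d̄ = (0.14+0.64)/2 = 0.39, v̄ = (0.10+0.33)/2 = 0.215 → q = 13.8×0.39×0.215 = 1.157 m³/s
Panel 2-3: Δb = 2.9 m, d̄ = (0.64+0.62)/2 = 0.63, v̄ = (0.33+0.36)/2 = 0.345 → q = 2.9×0.63×0.345 = 0.6303 m³/s
Panel 3-4: Δb = 3.5 m, d̄ = (0.62+0.53)/2 = 0.575, v̄ = (0.36+0.31)/2 = 0.335 → q = 3.5×0.575×0.335 = 0.6742 m³/s
Panel 4-5: Δb = 5 m, d̄ = (0.53+0.14)/2 = 0.335, v̄ = (0.31+0.18)/2 = 0.245 → q = 5×0.335×0.245 = 0.4104 m³/s
Q = Σ q = 2.872 m³/s

2.87 m³/s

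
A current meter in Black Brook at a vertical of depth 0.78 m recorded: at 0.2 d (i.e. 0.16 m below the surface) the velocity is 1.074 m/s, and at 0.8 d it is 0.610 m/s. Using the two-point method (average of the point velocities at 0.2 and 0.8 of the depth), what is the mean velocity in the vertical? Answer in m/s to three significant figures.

v̄ = (1.074 + 0.610) / 2 = 0.8420 m/s

0.842 m/s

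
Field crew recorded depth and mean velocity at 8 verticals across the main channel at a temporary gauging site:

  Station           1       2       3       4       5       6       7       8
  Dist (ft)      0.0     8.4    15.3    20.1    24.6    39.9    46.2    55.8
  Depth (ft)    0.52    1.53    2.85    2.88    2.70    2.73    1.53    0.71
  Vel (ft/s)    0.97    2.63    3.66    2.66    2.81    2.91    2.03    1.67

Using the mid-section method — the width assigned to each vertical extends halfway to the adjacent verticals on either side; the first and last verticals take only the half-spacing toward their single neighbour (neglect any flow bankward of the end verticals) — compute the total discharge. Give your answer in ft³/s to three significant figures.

w_1 = (8.4 − 0.0)/2 = 4.2 ft; q_1 = 0.97 × 0.52 × 4.2 = 2.118 ft³/s
w_2 = (15.3 − 0.0)/2 = 7.65 ft; q_2 = 2.63 × 1.53 × 7.65 = 30.78 ft³/s
w_3 = (20.1 − 8.4)/2 = 5.85 ft; q_3 = 3.66 × 2.85 × 5.85 = 61.02 ft³/s
w_4 = (24.6 − 15.3)/2 = 4.65 ft; q_4 = 2.66 × 2.88 × 4.65 = 35.62 ft³/s
w_5 = (39.9 − 20.1)/2 = 9.9 ft; q_5 = 2.81 × 2.70 × 9.9 = 75.11 ft³/s
w_6 = (46.2 − 24.6)/2 = 10.8 ft; q_6 = 2.91 × 2.73 × 10.8 = 85.80 ft³/s
w_7 = (55.8 − 39.9)/2 = 7.95 ft; q_7 = 2.03 × 1.53 × 7.95 = 24.69 ft³/s
w_8 = (55.8 − 46.2)/2 = 4.8 ft; q_8 = 1.67 × 0.71 × 4.8 = 5.691 ft³/s
Q = Σ qᵢ = 320.8 ft³/s

321 ft³/s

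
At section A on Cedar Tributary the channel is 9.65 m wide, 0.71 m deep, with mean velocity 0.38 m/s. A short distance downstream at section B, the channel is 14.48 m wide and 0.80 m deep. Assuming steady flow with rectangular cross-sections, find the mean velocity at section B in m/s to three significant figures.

Q = A₁V₁ = (9.65×0.71) × 0.38 = 2.604 m³/s
A₂ = 14.48 × 0.80 = 11.58 m²
V₂ = Q/A₂ = 2.604/11.58 = 0.2248 m/s

0.225 m/s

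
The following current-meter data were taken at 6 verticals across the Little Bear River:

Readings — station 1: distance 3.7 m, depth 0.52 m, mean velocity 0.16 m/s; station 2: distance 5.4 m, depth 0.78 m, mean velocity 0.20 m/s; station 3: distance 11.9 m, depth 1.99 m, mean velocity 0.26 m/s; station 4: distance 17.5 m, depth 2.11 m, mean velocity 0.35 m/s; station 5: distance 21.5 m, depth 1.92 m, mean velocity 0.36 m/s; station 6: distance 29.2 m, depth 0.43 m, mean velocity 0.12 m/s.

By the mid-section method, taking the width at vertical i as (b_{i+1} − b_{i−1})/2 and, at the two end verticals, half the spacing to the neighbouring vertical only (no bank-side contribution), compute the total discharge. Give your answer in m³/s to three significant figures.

11.6 m³/s

w_1 = (5.4 − 3.7)/2 = 0.85 m; q_1 = 0.16 × 0.52 × 0.85 = 0.07072 m³/s
w_2 = (11.9 − 3.7)/2 = 4.1 m; q_2 = 0.20 × 0.78 × 4.1 = 0.6396 m³/s
w_3 = (17.5 − 5.4)/2 = 6.05 m; q_3 = 0.26 × 1.99 × 6.05 = 3.130 m³/s
w_4 = (21.5 − 11.9)/2 = 4.8 m; q_4 = 0.35 × 2.11 × 4.8 = 3.545 m³/s
w_5 = (29.2 − 17.5)/2 = 5.85 m; q_5 = 0.36 × 1.92 × 5.85 = 4.044 m³/s
w_6 = (29.2 − 21.5)/2 = 3.85 m; q_6 = 0.12 × 0.43 × 3.85 = 0.1987 m³/s
Q = Σ qᵢ = 11.63 m³/s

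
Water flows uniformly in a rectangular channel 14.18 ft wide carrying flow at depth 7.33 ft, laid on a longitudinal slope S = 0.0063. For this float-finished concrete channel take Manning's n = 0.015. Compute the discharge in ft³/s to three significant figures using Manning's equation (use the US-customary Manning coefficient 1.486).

A = b·y = 14.18 × 7.33 = 103.9 ft²
P = b + 2y = 14.18 + 2×7.33 = 28.84 ft
R = A/P = 103.9/28.84 = 3.604 ft
Q = (1.486/n)·A·R^(2/3)·S^(1/2) = (1.486/0.015) × 103.9 × 3.604^(2/3) × 0.0063^(1/2) = 1921 ft³/s

1920 ft³/s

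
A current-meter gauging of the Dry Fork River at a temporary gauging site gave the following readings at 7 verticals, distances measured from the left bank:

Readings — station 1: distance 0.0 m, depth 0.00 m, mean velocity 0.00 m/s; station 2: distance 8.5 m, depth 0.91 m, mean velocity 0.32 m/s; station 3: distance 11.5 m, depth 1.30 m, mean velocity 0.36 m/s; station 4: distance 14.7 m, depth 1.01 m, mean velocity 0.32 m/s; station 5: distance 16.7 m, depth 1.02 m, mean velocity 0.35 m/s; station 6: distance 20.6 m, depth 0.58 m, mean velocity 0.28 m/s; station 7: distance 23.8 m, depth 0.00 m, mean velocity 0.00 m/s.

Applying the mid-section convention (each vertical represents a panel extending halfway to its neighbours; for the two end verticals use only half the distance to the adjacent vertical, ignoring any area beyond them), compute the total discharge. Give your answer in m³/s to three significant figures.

5.60 m³/s

w_2 = (11.5 − 0.0)/2 = 5.75 m; q_2 = 0.32 × 0.91 × 5.75 = 1.674 m³/s
w_3 = (14.7 − 8.5)/2 = 3.1 m; q_3 = 0.36 × 1.30 × 3.1 = 1.451 m³/s
w_4 = (16.7 − 11.5)/2 = 2.6 m; q_4 = 0.32 × 1.01 × 2.6 = 0.8403 m³/s
w_5 = (20.6 − 14.7)/2 = 2.95 m; q_5 = 0.35 × 1.02 × 2.95 = 1.053 m³/s
w_6 = (23.8 − 16.7)/2 = 3.55 m; q_6 = 0.28 × 0.58 × 3.55 = 0.5765 m³/s
Stations 1, 7 contribute zero (depth or velocity is 0).
Q = Σ qᵢ = 5.595 m³/s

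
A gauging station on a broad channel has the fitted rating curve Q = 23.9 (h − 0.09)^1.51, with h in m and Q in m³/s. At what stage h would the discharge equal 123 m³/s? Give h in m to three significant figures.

h − h₀ = (Q/C)^(1/b) = (123/23.9)^(1/1.51) = 2.959 m
h = 0.09 + 2.959 = 3.049 m

3.05 m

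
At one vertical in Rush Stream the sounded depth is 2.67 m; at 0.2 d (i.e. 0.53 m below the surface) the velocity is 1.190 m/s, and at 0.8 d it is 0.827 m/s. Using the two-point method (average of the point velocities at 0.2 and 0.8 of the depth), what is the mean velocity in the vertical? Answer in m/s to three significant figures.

v̄ = (1.190 + 0.827) / 2 = 1.009 m/s

1.01 m/s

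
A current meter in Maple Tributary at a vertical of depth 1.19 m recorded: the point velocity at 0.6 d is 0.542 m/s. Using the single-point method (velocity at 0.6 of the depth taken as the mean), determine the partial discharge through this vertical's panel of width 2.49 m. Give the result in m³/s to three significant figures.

v̄ = v₀.₆ = 0.542 m/s
q = v̄ × d × w = 0.5420 × 1.19 × 2.49 = 1.606 m³/s

1.61 m³/s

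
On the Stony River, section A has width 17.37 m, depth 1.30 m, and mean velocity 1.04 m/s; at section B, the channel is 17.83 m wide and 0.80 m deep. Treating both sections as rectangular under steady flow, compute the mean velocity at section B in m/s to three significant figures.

1.65 m/s

Q = A₁V₁ = (17.37×1.30) × 1.04 = 23.48 m³/s
A₂ = 17.83 × 0.80 = 14.26 m²
V₂ = Q/A₂ = 23.48/14.26 = 1.646 m/s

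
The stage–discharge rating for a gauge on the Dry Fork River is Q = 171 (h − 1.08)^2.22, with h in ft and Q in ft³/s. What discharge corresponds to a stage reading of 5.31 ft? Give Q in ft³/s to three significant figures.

Q = 171 × (5.31 − 1.08)^2.22 = 171 × 4.23^2.22 = 4202 ft³/s

4200 ft³/s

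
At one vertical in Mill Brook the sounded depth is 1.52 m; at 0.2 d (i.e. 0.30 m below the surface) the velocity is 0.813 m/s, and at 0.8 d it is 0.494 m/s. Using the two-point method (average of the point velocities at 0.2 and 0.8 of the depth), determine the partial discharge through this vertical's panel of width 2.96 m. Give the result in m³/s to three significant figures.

2.94 m³/s

v̄ = (0.813 + 0.494) / 2 = 0.6535 m/s
q = v̄ × d × w = 0.6535 × 1.52 × 2.96 = 2.940 m³/s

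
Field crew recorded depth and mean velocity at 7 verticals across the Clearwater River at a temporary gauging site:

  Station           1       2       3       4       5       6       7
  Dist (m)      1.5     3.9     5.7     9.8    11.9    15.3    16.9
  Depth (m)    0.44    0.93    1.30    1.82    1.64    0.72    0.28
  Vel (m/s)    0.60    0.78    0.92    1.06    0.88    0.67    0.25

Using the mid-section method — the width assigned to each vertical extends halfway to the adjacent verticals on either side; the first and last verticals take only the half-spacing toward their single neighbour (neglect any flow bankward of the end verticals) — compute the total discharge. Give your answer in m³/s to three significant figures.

w_1 = (3.9 − 1.5)/2 = 1.2 m; q_1 = 0.60 × 0.44 × 1.2 = 0.3168 m³/s
w_2 = (5.7 − 1.5)/2 = 2.1 m; q_2 = 0.78 × 0.93 × 2.1 = 1.523 m³/s
w_3 = (9.8 − 3.9)/2 = 2.95 m; q_3 = 0.92 × 1.30 × 2.95 = 3.528 m³/s
w_4 = (11.9 − 5.7)/2 = 3.1 m; q_4 = 1.06 × 1.82 × 3.1 = 5.981 m³/s
w_5 = (15.3 − 9.8)/2 = 2.75 m; q_5 = 0.88 × 1.64 × 2.75 = 3.969 m³/s
w_6 = (16.9 − 11.9)/2 = 2.5 m; q_6 = 0.67 × 0.72 × 2.5 = 1.206 m³/s
w_7 = (16.9 − 15.3)/2 = 0.8 m; q_7 = 0.25 × 0.28 × 0.8 = 0.05600 m³/s
Q = Σ qᵢ = 16.58 m³/s

16.6 m³/s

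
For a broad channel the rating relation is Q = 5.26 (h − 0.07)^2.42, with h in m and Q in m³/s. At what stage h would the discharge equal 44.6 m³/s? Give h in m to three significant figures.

2.49 m

h − h₀ = (Q/C)^(1/b) = (44.6/5.26)^(1/2.42) = 2.419 m
h = 0.07 + 2.419 = 2.489 m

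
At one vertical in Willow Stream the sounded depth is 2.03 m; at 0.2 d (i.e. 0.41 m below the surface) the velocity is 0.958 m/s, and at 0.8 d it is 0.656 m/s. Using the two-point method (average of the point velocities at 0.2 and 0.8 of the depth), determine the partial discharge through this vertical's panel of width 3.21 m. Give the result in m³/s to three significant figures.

v̄ = (0.958 + 0.656) / 2 = 0.8070 m/s
q = v̄ × d × w = 0.8070 × 2.03 × 3.21 = 5.259 m³/s

5.26 m³/s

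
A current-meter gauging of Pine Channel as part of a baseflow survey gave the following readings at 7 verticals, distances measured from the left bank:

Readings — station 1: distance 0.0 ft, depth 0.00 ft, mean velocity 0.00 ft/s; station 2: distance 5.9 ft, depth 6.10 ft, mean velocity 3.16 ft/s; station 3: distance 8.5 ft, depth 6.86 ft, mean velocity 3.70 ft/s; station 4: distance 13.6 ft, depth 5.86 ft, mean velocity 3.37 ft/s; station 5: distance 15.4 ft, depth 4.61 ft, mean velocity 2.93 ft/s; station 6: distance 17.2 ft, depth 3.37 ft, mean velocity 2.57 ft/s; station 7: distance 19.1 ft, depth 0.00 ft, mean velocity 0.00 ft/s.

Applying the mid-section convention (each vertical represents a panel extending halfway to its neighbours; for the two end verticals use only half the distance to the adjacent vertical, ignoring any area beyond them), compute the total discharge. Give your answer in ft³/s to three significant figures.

w_2 = (8.5 − 0.0)/2 = 4.25 ft; q_2 = 3.16 × 6.10 × 4.25 = 81.92 ft³/s
w_3 = (13.6 − 5.9)/2 = 3.85 ft; q_3 = 3.70 × 6.86 × 3.85 = 97.72 ft³/s
w_4 = (15.4 − 8.5)/2 = 3.45 ft; q_4 = 3.37 × 5.86 × 3.45 = 68.13 ft³/s
w_5 = (17.2 − 13.6)/2 = 1.8 ft; q_5 = 2.93 × 4.61 × 1.8 = 24.31 ft³/s
w_6 = (19.1 − 15.4)/2 = 1.85 ft; q_6 = 2.57 × 3.37 × 1.85 = 16.02 ft³/s
Stations 1, 7 contribute zero (depth or velocity is 0).
Q = Σ qᵢ = 288.1 ft³/s

288 ft³/s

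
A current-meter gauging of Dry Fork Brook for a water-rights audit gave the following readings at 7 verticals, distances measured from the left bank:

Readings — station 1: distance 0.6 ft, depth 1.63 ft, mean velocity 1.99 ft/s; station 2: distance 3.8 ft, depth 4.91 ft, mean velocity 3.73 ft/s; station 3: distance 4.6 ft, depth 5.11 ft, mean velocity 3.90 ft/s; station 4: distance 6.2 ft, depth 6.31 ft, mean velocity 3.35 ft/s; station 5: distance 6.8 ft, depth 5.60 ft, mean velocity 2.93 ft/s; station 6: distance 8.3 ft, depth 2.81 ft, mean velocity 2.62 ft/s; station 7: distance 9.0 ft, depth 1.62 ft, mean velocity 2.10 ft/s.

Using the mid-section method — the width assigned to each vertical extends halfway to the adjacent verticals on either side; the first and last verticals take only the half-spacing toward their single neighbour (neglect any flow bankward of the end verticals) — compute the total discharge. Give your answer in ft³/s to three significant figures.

116 ft³/s

w_1 = (3.8 − 0.6)/2 = 1.6 ft; q_1 = 1.99 × 1.63 × 1.6 = 5.190 ft³/s
w_2 = (4.6 − 0.6)/2 = 2 ft; q_2 = 3.73 × 4.91 × 2 = 36.63 ft³/s
w_3 = (6.2 − 3.8)/2 = 1.2 ft; q_3 = 3.90 × 5.11 × 1.2 = 23.91 ft³/s
w_4 = (6.8 − 4.6)/2 = 1.1 ft; q_4 = 3.35 × 6.31 × 1.1 = 23.25 ft³/s
w_5 = (8.3 − 6.2)/2 = 1.05 ft; q_5 = 2.93 × 5.60 × 1.05 = 17.23 ft³/s
w_6 = (9.0 − 6.8)/2 = 1.1 ft; q_6 = 2.62 × 2.81 × 1.1 = 8.098 ft³/s
w_7 = (9.0 − 8.3)/2 = 0.35 ft; q_7 = 2.10 × 1.62 × 0.35 = 1.191 ft³/s
Q = Σ qᵢ = 115.5 ft³/s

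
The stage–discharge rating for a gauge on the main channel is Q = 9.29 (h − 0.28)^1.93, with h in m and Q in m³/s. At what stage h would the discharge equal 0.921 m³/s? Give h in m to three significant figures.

0.582 m

h − h₀ = (Q/C)^(1/b) = (0.921/9.29)^(1/1.93) = 0.3019 m
h = 0.28 + 0.3019 = 0.5819 m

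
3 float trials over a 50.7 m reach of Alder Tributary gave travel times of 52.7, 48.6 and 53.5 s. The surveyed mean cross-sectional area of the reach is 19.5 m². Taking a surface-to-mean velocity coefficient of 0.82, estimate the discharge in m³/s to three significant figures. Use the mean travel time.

15.7 m³/s

t̄ = (52.7 + 48.6 + 53.5) / 3 = 51.6 s
v_surface = L / t̄ = 50.7 / 51.6 = 0.9826 m/s
v_mean = 0.82 × 0.9826 = 0.8057 m/s
Q = A × v_mean = 19.5 × 0.8057 = 15.71 m³/s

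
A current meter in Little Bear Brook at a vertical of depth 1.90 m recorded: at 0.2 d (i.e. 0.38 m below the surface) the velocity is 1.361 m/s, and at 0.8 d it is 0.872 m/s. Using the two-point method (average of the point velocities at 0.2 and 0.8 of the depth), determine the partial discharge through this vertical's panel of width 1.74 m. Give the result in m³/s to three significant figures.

3.69 m³/s

v̄ = (1.361 + 0.872) / 2 = 1.117 m/s
q = v̄ × d × w = 1.117 × 1.90 × 1.74 = 3.691 m³/s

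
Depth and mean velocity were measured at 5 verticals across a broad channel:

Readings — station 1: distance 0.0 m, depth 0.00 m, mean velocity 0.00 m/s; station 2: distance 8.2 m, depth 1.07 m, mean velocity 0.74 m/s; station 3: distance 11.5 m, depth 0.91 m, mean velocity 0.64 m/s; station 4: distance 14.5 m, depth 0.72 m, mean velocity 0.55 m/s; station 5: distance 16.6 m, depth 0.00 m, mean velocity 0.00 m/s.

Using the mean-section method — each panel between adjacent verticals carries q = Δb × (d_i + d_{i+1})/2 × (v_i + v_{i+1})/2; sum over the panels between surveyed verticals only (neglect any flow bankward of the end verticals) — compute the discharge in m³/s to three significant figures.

5.54 m³/s

Panel 1-2: Δb = 8.2 m, d̄ = (0.00+1.07)/2 = 0.535, v̄ = (0.00+0.74)/2 = 0.37 → q = 8.2×0.535×0.37 = 1.623 m³/s
Panel 2-3: Δb = 3.3 m, d̄ = (1.07+0.91)/2 = 0.99, v̄ = (0.74+0.64)/2 = 0.69 → q = 3.3×0.99×0.69 = 2.254 m³/s
Panel 3-4: Δb = 3 m, d̄ = (0.91+0.72)/2 = 0.815, v̄ = (0.64+0.55)/2 = 0.595 → q = 3×0.815×0.595 = 1.455 m³/s
Panel 4-5: Δb = 2.1 m, d̄ = (0.72+0.00)/2 = 0.36, v̄ = (0.55+0.00)/2 = 0.275 → q = 2.1×0.36×0.275 = 0.2079 m³/s
Q = Σ q = 5.540 m³/s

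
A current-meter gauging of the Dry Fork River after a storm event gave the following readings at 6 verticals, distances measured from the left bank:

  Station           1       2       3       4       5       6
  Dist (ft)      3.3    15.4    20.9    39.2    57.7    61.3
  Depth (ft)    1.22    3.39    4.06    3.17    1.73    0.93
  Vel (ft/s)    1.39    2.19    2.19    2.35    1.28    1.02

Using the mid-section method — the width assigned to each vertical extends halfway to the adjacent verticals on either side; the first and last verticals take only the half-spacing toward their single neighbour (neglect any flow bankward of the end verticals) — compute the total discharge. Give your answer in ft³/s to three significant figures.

345 ft³/s

w_1 = (15.4 − 3.3)/2 = 6.05 ft; q_1 = 1.39 × 1.22 × 6.05 = 10.26 ft³/s
w_2 = (20.9 − 3.3)/2 = 8.8 ft; q_2 = 2.19 × 3.39 × 8.8 = 65.33 ft³/s
w_3 = (39.2 − 15.4)/2 = 11.9 ft; q_3 = 2.19 × 4.06 × 11.9 = 105.8 ft³/s
w_4 = (57.7 − 20.9)/2 = 18.4 ft; q_4 = 2.35 × 3.17 × 18.4 = 137.1 ft³/s
w_5 = (61.3 − 39.2)/2 = 11.05 ft; q_5 = 1.28 × 1.73 × 11.05 = 24.47 ft³/s
w_6 = (61.3 − 57.7)/2 = 1.8 ft; q_6 = 1.02 × 0.93 × 1.8 = 1.707 ft³/s
Q = Σ qᵢ = 344.6 ft³/s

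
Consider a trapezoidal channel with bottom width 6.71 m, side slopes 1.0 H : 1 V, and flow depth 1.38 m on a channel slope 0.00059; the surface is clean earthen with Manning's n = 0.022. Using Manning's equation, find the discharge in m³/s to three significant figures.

A = (b + z·y)·y = (6.71 + 1.0×1.38)×1.38 = 11.16 m²
P = b + 2y√(1+z²) = 6.71 + 2×1.38×√(1+1.0²) = 10.61 m
R = A/P = 11.16/10.61 = 1.052 m
Q = (1/n)·A·R^(2/3)·S^(1/2) = (1/0.022) × 11.16 × 1.052^(2/3) × 0.00059^(1/2) = 12.75 m³/s

12.7 m³/s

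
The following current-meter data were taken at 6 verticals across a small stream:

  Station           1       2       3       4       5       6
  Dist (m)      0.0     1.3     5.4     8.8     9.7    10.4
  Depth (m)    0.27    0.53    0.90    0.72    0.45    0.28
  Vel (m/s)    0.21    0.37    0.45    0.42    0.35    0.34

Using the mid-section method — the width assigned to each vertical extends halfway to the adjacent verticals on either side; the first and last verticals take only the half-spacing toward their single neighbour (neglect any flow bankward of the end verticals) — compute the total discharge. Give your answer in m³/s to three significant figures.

w_1 = (1.3 − 0.0)/2 = 0.65 m; q_1 = 0.21 × 0.27 × 0.65 = 0.03686 m³/s
w_2 = (5.4 − 0.0)/2 = 2.7 m; q_2 = 0.37 × 0.53 × 2.7 = 0.5295 m³/s
w_3 = (8.8 − 1.3)/2 = 3.75 m; q_3 = 0.45 × 0.90 × 3.75 = 1.519 m³/s
w_4 = (9.7 − 5.4)/2 = 2.15 m; q_4 = 0.42 × 0.72 × 2.15 = 0.6502 m³/s
w_5 = (10.4 − 8.8)/2 = 0.8 m; q_5 = 0.35 × 0.45 × 0.8 = 0.1260 m³/s
w_6 = (10.4 − 9.7)/2 = 0.35 m; q_6 = 0.34 × 0.28 × 0.35 = 0.03332 m³/s
Q = Σ qᵢ = 2.895 m³/s

2.89 m³/s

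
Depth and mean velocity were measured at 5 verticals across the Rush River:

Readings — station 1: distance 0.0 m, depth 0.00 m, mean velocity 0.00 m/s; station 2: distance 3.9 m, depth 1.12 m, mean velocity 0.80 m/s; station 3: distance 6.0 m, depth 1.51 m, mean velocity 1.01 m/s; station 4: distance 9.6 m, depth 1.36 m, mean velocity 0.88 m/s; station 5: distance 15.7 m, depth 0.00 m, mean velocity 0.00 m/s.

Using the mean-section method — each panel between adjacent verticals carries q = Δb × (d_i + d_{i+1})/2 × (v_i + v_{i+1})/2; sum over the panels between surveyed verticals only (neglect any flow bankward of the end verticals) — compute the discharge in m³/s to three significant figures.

Panel 1-2: Δb = 3.9 m, d̄ = (0.00+1.12)/2 = 0.56, v̄ = (0.00+0.80)/2 = 0.4 → q = 3.9×0.56×0.4 = 0.8736 m³/s
Panel 2-3: Δb = 2.1 m, d̄ = (1.12+1.51)/2 = 1.315, v̄ = (0.80+1.01)/2 = 0.905 → q = 2.1×1.315×0.905 = 2.499 m³/s
Panel 3-4: Δb = 3.6 m, d̄ = (1.51+1.36)/2 = 1.435, v̄ = (1.01+0.88)/2 = 0.945 → q = 3.6×1.435×0.945 = 4.882 m³/s
Panel 4-5: Δb = 6.1 m, d̄ = (1.36+0.00)/2 = 0.68, v̄ = (0.88+0.00)/2 = 0.44 → q = 6.1×0.68×0.44 = 1.825 m³/s
Q = Σ q = 10.08 m³/s

10.1 m³/s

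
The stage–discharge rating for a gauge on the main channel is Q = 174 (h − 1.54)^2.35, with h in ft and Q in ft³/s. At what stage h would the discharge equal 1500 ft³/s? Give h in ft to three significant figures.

4.04 ft

h − h₀ = (Q/C)^(1/b) = (1500/174)^(1/2.35) = 2.501 ft
h = 1.54 + 2.501 = 4.041 ft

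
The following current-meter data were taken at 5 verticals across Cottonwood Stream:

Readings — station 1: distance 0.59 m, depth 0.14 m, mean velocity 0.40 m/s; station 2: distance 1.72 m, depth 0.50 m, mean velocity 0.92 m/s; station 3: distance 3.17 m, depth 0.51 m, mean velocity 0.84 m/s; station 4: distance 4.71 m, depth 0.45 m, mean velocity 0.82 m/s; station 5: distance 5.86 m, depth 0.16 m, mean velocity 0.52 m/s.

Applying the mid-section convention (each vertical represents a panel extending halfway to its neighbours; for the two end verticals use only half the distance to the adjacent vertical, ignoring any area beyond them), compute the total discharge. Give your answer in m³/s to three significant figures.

1.81 m³/s

w_1 = (1.72 − 0.59)/2 = 0.565 m; q_1 = 0.40 × 0.14 × 0.565 = 0.03164 m³/s
w_2 = (3.17 − 0.59)/2 = 1.29 m; q_2 = 0.92 × 0.50 × 1.29 = 0.5934 m³/s
w_3 = (4.71 − 1.72)/2 = 1.495 m; q_3 = 0.84 × 0.51 × 1.495 = 0.6405 m³/s
w_4 = (5.86 − 3.17)/2 = 1.345 m; q_4 = 0.82 × 0.45 × 1.345 = 0.4963 m³/s
w_5 = (5.86 − 4.71)/2 = 0.575 m; q_5 = 0.52 × 0.16 × 0.575 = 0.04784 m³/s
Q = Σ qᵢ = 1.810 m³/s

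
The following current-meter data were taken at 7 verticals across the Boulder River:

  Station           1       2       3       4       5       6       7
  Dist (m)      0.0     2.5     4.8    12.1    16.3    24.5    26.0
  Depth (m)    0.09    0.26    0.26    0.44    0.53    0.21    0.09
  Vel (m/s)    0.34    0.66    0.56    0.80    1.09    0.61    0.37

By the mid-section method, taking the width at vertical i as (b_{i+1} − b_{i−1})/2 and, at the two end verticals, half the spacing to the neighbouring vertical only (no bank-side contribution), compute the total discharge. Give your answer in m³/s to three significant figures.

w_1 = (2.5 − 0.0)/2 = 1.25 m; q_1 = 0.34 × 0.09 × 1.25 = 0.03825 m³/s
w_2 = (4.8 − 0.0)/2 = 2.4 m; q_2 = 0.66 × 0.26 × 2.4 = 0.4118 m³/s
w_3 = (12.1 − 2.5)/2 = 4.8 m; q_3 = 0.56 × 0.26 × 4.8 = 0.6989 m³/s
w_4 = (16.3 − 4.8)/2 = 5.75 m; q_4 = 0.80 × 0.44 × 5.75 = 2.024 m³/s
w_5 = (24.5 − 12.1)/2 = 6.2 m; q_5 = 1.09 × 0.53 × 6.2 = 3.582 m³/s
w_6 = (26.0 − 16.3)/2 = 4.85 m; q_6 = 0.61 × 0.21 × 4.85 = 0.6213 m³/s
w_7 = (26.0 − 24.5)/2 = 0.75 m; q_7 = 0.37 × 0.09 × 0.75 = 0.02498 m³/s
Q = Σ qᵢ = 7.401 m³/s

7.40 m³/s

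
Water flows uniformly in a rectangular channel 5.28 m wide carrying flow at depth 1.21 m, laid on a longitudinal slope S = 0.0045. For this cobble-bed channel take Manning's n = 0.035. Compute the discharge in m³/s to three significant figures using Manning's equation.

10.8 m³/s

A = b·y = 5.28 × 1.21 = 6.389 m²
P = b + 2y = 5.28 + 2×1.21 = 7.700 m
R = A/P = 6.389/7.700 = 0.8297 m
Q = (1/n)·A·R^(2/3)·S^(1/2) = (1/0.035) × 6.389 × 0.8297^(2/3) × 0.0045^(1/2) = 10.81 m³/s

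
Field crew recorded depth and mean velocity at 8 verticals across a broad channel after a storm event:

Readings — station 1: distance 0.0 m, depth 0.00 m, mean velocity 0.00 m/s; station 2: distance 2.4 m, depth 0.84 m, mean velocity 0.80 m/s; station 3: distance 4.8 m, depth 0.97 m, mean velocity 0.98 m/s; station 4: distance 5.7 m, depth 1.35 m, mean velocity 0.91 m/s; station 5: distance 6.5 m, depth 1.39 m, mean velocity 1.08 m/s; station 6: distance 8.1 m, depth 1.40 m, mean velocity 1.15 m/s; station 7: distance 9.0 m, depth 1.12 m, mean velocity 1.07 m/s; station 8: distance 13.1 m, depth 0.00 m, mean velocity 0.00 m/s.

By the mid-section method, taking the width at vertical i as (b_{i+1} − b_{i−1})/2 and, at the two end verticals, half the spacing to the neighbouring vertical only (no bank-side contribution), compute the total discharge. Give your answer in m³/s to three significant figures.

11.0 m³/s

w_2 = (4.8 − 0.0)/2 = 2.4 m; q_2 = 0.80 × 0.84 × 2.4 = 1.613 m³/s
w_3 = (5.7 − 2.4)/2 = 1.65 m; q_3 = 0.98 × 0.97 × 1.65 = 1.568 m³/s
w_4 = (6.5 − 4.8)/2 = 0.85 m; q_4 = 0.91 × 1.35 × 0.85 = 1.044 m³/s
w_5 = (8.1 − 5.7)/2 = 1.2 m; q_5 = 1.08 × 1.39 × 1.2 = 1.801 m³/s
w_6 = (9.0 − 6.5)/2 = 1.25 m; q_6 = 1.15 × 1.40 × 1.25 = 2.013 m³/s
w_7 = (13.1 − 8.1)/2 = 2.5 m; q_7 = 1.07 × 1.12 × 2.5 = 2.996 m³/s
Stations 1, 8 contribute zero (depth or velocity is 0).
Q = Σ qᵢ = 11.04 m³/s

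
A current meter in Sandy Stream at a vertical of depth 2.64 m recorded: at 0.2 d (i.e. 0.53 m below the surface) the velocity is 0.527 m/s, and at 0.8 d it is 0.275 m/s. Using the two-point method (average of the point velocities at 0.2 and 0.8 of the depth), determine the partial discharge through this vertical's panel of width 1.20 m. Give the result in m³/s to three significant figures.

1.27 m³/s

v̄ = (0.527 + 0.275) / 2 = 0.4010 m/s
q = v̄ × d × w = 0.4010 × 2.64 × 1.20 = 1.270 m³/s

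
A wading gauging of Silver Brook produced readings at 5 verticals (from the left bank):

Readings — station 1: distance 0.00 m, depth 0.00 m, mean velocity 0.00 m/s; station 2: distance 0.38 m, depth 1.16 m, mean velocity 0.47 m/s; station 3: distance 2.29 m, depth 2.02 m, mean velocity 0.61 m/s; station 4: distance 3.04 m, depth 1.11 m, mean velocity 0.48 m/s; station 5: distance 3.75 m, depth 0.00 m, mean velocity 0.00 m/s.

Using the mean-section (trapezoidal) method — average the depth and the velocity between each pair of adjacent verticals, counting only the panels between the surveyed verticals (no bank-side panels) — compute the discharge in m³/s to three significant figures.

2.43 m³/s

Panel 1-2: Δb = 0.38 m, d̄ = (0.00+1.16)/2 = 0.58, v̄ = (0.00+0.47)/2 = 0.235 → q = 0.38×0.58×0.235 = 0.05179 m³/s
Panel 2-3: Δb = 1.91 m, d̄ = (1.16+2.02)/2 = 1.59, v̄ = (0.47+0.61)/2 = 0.54 → q = 1.91×1.59×0.54 = 1.640 m³/s
Panel 3-4: Δb = 0.75 m, d̄ = (2.02+1.11)/2 = 1.565, v̄ = (0.61+0.48)/2 = 0.545 → q = 0.75×1.565×0.545 = 0.6397 m³/s
Panel 4-5: Δb = 0.71 m, d̄ = (1.11+0.00)/2 = 0.555, v̄ = (0.48+0.00)/2 = 0.24 → q = 0.71×0.555×0.24 = 0.09457 m³/s
Q = Σ q = 2.426 m³/s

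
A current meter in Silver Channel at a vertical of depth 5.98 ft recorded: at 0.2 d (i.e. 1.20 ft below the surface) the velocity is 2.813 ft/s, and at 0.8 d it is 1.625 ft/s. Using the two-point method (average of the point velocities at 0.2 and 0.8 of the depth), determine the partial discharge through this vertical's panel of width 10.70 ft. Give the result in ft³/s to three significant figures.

142 ft³/s

v̄ = (2.813 + 1.625) / 2 = 2.219 ft/s
q = v̄ × d × w = 2.219 × 5.98 × 10.70 = 142.0 ft³/s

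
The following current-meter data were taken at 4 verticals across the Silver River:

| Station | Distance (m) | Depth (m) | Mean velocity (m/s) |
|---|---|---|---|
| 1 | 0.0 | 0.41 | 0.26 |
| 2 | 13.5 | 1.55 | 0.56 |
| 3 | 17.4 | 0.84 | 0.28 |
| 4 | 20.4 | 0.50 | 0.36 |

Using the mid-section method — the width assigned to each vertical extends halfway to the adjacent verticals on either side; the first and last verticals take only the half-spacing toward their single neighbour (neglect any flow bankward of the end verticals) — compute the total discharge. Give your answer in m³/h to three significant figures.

33700 m³/h

w_1 = (13.5 − 0.0)/2 = 6.75 m; q_1 = 0.26 × 0.41 × 6.75 = 0.7196 m³/s
w_2 = (17.4 − 0.0)/2 = 8.7 m; q_2 = 0.56 × 1.55 × 8.7 = 7.552 m³/s
w_3 = (20.4 − 13.5)/2 = 3.45 m; q_3 = 0.28 × 0.84 × 3.45 = 0.8114 m³/s
w_4 = (20.4 − 17.4)/2 = 1.5 m; q_4 = 0.36 × 0.50 × 1.5 = 0.2700 m³/s
Q = Σ qᵢ = 9.353 m³/s
= 9.353 × 3600 = 33670 m³/h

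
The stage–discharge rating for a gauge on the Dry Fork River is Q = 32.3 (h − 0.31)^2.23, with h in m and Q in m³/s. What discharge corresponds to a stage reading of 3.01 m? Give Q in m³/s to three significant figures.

Q = 32.3 × (3.01 − 0.31)^2.23 = 32.3 × 2.7^2.23 = 295.9 m³/s

296 m³/s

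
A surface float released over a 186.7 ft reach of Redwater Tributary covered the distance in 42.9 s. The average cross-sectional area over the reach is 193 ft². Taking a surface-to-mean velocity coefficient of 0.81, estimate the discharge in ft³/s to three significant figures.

v_surface = L / t̄ = 186.7 / 42.9 = 4.352 ft/s
v_mean = 0.81 × 4.352 = 3.525 ft/s
Q = A × v_mean = 193 × 3.525 = 680.3 ft³/s

680 ft³/s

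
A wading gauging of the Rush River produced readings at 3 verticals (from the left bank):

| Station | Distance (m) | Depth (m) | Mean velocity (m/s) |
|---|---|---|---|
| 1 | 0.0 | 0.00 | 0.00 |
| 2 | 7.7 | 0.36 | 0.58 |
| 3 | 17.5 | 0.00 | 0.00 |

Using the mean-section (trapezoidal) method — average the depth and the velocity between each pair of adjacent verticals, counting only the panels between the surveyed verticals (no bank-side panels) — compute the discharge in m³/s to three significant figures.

Panel 1-2: Δb = 7.7 m, d̄ = (0.00+0.36)/2 = 0.18, v̄ = (0.00+0.58)/2 = 0.29 → q = 7.7×0.18×0.29 = 0.4019 m³/s
Panel 2-3: Δb = 9.8 m, d̄ = (0.36+0.00)/2 = 0.18, v̄ = (0.58+0.00)/2 = 0.29 → q = 9.8×0.18×0.29 = 0.5116 m³/s
Q = Σ q = 0.9135 m³/s

0.914 m³/s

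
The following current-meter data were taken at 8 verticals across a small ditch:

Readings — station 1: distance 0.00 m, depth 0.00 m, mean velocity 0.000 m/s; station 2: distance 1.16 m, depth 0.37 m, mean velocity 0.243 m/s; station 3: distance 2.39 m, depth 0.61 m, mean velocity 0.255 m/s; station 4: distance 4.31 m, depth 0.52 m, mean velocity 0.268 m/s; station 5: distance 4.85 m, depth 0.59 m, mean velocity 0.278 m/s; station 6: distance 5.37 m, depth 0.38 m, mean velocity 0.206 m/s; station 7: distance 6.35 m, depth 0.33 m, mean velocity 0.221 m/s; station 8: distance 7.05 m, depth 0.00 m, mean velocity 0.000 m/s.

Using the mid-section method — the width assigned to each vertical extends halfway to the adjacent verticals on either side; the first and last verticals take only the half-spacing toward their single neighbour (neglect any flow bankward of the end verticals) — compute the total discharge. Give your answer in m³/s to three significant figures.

w_2 = (2.39 − 0.00)/2 = 1.195 m; q_2 = 0.243 × 0.37 × 1.195 = 0.1074 m³/s
w_3 = (4.31 − 1.16)/2 = 1.575 m; q_3 = 0.255 × 0.61 × 1.575 = 0.2450 m³/s
w_4 = (4.85 − 2.39)/2 = 1.23 m; q_4 = 0.268 × 0.52 × 1.23 = 0.1714 m³/s
w_5 = (5.37 − 4.31)/2 = 0.53 m; q_5 = 0.278 × 0.59 × 0.53 = 0.08693 m³/s
w_6 = (6.35 − 4.85)/2 = 0.75 m; q_6 = 0.206 × 0.38 × 0.75 = 0.05871 m³/s
w_7 = (7.05 − 5.37)/2 = 0.84 m; q_7 = 0.221 × 0.33 × 0.84 = 0.06126 m³/s
Stations 1, 8 contribute zero (depth or velocity is 0).
Q = Σ qᵢ = 0.7307 m³/s

0.731 m³/s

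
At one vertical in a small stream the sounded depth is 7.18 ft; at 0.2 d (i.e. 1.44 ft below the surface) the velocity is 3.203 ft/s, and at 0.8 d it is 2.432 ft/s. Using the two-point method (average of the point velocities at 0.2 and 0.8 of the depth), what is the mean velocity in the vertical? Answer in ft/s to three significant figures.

v̄ = (3.203 + 2.432) / 2 = 2.818 ft/s

2.82 ft/s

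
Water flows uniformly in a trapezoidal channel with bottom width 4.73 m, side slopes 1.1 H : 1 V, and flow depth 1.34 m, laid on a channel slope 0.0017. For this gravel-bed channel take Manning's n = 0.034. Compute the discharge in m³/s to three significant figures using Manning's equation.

9.77 m³/s

A = (b + z·y)·y = (4.73 + 1.1×1.34)×1.34 = 8.313 m²
P = b + 2y√(1+z²) = 4.73 + 2×1.34×√(1+1.1²) = 8.714 m
R = A/P = 8.313/8.714 = 0.9540 m
Q = (1/n)·A·R^(2/3)·S^(1/2) = (1/0.034) × 8.313 × 0.9540^(2/3) × 0.0017^(1/2) = 9.770 m³/s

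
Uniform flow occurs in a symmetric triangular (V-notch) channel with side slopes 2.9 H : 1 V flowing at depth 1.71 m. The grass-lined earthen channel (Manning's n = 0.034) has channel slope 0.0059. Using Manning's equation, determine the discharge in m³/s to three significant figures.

A = z·y² = 2.9×1.71² = 8.480 m²
P = 2y√(1+z²) = 2×1.71×√(1+2.9²) = 10.49 m
R = A/P = 8.480/10.49 = 0.8083 m
Q = (1/n)·A·R^(2/3)·S^(1/2) = (1/0.034) × 8.480 × 0.8083^(2/3) × 0.0059^(1/2) = 16.62 m³/s

16.6 m³/s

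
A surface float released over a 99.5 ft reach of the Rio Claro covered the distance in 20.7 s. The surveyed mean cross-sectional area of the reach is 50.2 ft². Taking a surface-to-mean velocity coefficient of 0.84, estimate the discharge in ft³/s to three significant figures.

v_surface = L / t̄ = 99.5 / 20.7 = 4.807 ft/s
v_mean = 0.84 × 4.807 = 4.038 ft/s
Q = A × v_mean = 50.2 × 4.038 = 202.7 ft³/s

203 ft³/s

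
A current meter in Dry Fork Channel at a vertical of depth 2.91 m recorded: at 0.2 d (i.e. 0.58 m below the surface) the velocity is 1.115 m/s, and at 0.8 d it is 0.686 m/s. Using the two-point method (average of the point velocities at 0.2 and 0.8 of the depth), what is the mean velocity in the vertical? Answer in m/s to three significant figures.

0.901 m/s

v̄ = (1.115 + 0.686) / 2 = 0.9005 m/s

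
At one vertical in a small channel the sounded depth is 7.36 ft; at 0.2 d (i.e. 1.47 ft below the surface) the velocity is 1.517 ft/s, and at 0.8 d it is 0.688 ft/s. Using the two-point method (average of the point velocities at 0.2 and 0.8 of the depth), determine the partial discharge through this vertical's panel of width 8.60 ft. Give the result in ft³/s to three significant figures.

69.8 ft³/s

v̄ = (1.517 + 0.688) / 2 = 1.103 ft/s
q = v̄ × d × w = 1.103 × 7.36 × 8.60 = 69.78 ft³/s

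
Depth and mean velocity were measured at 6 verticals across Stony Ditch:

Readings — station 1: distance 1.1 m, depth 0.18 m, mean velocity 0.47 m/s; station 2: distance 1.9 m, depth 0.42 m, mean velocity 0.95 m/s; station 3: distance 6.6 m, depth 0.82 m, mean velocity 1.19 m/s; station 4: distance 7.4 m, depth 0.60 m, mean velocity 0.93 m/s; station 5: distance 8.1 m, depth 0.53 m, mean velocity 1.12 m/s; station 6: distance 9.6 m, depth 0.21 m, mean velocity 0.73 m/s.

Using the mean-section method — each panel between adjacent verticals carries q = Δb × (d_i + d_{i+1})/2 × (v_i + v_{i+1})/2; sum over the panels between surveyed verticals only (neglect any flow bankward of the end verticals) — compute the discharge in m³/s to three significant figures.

Panel 1-2: Δb = 0.8 m, d̄ = (0.18+0.42)/2 = 0.3, v̄ = (0.47+0.95)/2 = 0.71 → q = 0.8×0.3×0.71 = 0.1704 m³/s
Panel 2-3: Δb = 4.7 m, d̄ = (0.42+0.82)/2 = 0.62, v̄ = (0.95+1.19)/2 = 1.07 → q = 4.7×0.62×1.07 = 3.118 m³/s
Panel 3-4: Δb = 0.8 m, d̄ = (0.82+0.60)/2 = 0.71, v̄ = (1.19+0.93)/2 = 1.06 → q = 0.8×0.71×1.06 = 0.6021 m³/s
Panel 4-5: Δb = 0.7 m, d̄ = (0.60+0.53)/2 = 0.565, v̄ = (0.93+1.12)/2 = 1.025 → q = 0.7×0.565×1.025 = 0.4054 m³/s
Panel 5-6: Δb = 1.5 m, d̄ = (0.53+0.21)/2 = 0.37, v̄ = (1.12+0.73)/2 = 0.925 → q = 1.5×0.37×0.925 = 0.5134 m³/s
Q = Σ q = 4.809 m³/s

4.81 m³/s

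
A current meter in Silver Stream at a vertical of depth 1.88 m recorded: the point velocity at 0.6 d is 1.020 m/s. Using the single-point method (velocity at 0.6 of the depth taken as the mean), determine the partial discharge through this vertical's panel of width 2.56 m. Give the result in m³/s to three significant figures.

v̄ = v₀.₆ = 1.020 m/s
q = v̄ × d × w = 1.020 × 1.88 × 2.56 = 4.909 m³/s

4.91 m³/s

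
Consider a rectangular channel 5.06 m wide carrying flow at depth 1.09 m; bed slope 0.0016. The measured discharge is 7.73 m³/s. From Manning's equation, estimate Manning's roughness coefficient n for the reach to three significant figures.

A = b·y = 5.06 × 1.09 = 5.515 m²
P = b + 2y = 5.06 + 2×1.09 = 7.240 m
R = A/P = 5.515/7.240 = 0.7618 m
n = (1/Q)·A·R^(2/3)·S^(1/2) = (1/7.73) × 5.515 × 0.8341 × 0.04000 = 0.02381

0.0238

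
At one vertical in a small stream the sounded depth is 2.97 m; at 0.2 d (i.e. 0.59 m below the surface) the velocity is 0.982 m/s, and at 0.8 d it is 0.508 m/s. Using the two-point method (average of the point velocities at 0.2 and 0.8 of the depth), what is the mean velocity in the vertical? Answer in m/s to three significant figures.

0.745 m/s

v̄ = (0.982 + 0.508) / 2 = 0.7450 m/s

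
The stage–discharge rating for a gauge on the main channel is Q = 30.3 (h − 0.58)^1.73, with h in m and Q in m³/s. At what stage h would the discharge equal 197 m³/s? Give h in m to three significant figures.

h − h₀ = (Q/C)^(1/b) = (197/30.3)^(1/1.73) = 2.951 m
h = 0.58 + 2.951 = 3.531 m

3.53 m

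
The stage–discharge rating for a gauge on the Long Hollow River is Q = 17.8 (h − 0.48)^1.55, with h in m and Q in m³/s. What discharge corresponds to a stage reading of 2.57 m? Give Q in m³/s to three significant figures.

Q = 17.8 × (2.57 − 0.48)^1.55 = 17.8 × 2.09^1.55 = 55.80 m³/s

55.8 m³/s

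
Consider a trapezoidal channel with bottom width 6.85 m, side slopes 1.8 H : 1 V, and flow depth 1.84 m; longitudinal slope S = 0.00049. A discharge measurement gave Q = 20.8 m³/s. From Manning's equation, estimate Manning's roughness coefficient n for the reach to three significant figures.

A = (b + z·y)·y = (6.85 + 1.8×1.84)×1.84 = 18.70 m²
P = b + 2y√(1+z²) = 6.85 + 2×1.84×√(1+1.8²) = 14.43 m
R = A/P = 18.70/14.43 = 1.296 m
n = (1/Q)·A·R^(2/3)·S^(1/2) = (1/20.8) × 18.70 × 1.189 × 0.02214 = 0.02365

0.0237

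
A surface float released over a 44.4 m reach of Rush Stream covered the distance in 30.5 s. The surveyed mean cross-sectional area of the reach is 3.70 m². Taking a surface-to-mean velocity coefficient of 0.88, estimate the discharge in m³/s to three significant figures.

v_surface = L / t̄ = 44.4 / 30.5 = 1.456 m/s
v_mean = 0.88 × 1.456 = 1.281 m/s
Q = A × v_mean = 3.70 × 1.281 = 4.740 m³/s

4.74 m³/s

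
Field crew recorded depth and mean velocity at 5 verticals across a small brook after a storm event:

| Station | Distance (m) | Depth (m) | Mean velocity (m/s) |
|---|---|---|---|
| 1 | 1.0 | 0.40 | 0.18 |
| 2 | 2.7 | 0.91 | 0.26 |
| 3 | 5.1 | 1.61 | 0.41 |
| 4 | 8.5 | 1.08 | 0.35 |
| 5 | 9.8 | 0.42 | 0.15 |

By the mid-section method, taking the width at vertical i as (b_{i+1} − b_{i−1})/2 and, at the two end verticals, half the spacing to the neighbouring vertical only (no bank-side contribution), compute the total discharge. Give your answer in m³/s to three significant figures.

3.39 m³/s

w_1 = (2.7 − 1.0)/2 = 0.85 m; q_1 = 0.18 × 0.40 × 0.85 = 0.06120 m³/s
w_2 = (5.1 − 1.0)/2 = 2.05 m; q_2 = 0.26 × 0.91 × 2.05 = 0.4850 m³/s
w_3 = (8.5 − 2.7)/2 = 2.9 m; q_3 = 0.41 × 1.61 × 2.9 = 1.914 m³/s
w_4 = (9.8 − 5.1)/2 = 2.35 m; q_4 = 0.35 × 1.08 × 2.35 = 0.8883 m³/s
w_5 = (9.8 − 8.5)/2 = 0.65 m; q_5 = 0.15 × 0.42 × 0.65 = 0.04095 m³/s
Q = Σ qᵢ = 3.390 m³/s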